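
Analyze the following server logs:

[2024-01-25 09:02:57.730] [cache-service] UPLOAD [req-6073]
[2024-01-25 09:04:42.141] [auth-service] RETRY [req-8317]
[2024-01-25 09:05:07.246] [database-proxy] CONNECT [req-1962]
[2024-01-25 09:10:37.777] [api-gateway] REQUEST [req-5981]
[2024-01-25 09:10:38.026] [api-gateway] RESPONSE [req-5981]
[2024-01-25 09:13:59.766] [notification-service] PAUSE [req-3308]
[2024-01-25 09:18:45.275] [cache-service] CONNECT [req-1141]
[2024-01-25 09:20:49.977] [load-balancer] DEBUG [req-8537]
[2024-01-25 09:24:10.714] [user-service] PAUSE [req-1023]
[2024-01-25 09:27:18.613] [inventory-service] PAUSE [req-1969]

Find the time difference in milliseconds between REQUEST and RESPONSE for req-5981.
249

To calculate latency:

1. Find REQUEST with id req-5981: 2024-01-25 09:10:37.777
2. Find RESPONSE with id req-5981: 2024-01-25 09:10:38.026
3. Latency: 2024-01-25 09:10:38.026 - 2024-01-25 09:10:37.777 = 249ms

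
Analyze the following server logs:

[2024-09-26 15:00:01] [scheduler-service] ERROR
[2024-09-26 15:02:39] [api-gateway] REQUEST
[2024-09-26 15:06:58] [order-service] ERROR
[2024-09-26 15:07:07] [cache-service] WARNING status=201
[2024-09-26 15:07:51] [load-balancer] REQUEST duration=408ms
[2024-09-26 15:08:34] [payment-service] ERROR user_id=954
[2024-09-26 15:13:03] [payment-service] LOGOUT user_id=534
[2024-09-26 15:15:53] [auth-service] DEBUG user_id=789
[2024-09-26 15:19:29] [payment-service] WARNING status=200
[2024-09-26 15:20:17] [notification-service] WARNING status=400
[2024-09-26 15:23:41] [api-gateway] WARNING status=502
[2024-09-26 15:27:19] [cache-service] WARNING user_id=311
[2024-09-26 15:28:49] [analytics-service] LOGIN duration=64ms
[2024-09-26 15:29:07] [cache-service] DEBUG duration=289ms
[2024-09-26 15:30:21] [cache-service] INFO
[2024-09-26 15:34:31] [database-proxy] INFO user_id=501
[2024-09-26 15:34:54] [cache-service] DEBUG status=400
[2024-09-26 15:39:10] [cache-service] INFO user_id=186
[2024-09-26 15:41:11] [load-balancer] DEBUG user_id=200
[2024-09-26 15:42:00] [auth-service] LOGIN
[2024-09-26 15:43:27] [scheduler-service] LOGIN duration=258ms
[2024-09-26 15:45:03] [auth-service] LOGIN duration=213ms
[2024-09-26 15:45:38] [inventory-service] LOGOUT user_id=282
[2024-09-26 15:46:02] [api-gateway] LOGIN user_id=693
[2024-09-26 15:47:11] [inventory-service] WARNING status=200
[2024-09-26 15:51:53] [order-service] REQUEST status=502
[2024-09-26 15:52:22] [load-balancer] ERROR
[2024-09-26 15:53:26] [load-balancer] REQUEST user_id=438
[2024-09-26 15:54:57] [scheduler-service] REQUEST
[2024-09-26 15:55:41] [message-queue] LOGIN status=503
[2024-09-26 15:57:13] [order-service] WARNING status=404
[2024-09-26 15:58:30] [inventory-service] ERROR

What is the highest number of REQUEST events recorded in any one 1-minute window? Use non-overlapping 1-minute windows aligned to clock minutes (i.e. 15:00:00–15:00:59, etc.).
1

To find the burst window:

1. Divide the log period into non-overlapping 1-minute windows starting at 15:00
2. Count REQUEST events in each window
3. Find the window with maximum count
4. Maximum events in a window: 1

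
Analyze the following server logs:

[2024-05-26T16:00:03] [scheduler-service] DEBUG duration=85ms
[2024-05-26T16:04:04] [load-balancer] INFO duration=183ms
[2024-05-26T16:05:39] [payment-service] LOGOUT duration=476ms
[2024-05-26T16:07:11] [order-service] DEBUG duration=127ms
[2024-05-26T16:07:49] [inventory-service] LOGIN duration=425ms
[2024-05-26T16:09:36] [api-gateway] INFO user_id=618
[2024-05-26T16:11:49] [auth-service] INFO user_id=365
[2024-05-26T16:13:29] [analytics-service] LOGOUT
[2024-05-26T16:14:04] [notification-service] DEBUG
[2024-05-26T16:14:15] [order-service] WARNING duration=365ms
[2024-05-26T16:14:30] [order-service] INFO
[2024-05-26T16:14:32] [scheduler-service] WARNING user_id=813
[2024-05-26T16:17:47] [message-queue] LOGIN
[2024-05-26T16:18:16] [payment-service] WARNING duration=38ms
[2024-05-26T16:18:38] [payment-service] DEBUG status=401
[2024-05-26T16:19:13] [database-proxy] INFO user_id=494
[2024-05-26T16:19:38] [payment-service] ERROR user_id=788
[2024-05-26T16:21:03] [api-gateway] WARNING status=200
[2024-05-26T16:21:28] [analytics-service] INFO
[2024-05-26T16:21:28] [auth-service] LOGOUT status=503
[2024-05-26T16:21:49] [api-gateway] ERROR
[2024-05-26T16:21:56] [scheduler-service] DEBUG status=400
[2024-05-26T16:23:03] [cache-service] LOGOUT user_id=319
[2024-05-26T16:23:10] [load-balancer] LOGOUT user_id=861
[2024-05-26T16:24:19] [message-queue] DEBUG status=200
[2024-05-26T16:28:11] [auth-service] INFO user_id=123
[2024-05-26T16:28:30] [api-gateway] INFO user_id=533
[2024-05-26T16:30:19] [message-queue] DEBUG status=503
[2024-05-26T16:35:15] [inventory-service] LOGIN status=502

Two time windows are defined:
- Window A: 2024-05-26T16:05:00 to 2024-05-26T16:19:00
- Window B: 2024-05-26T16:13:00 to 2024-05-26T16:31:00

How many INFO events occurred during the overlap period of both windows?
1

To find overlap events:

1. Window A: 2024-05-26T16:05:00 to 2024-05-26T16:19:00
2. Window B: 2024-05-26T16:13:00 to 2024-05-26T16:31:00
3. Overlap period: 2024-05-26T16:13:00 to 2024-05-26T16:19:00
4. Count INFO events in overlap: 1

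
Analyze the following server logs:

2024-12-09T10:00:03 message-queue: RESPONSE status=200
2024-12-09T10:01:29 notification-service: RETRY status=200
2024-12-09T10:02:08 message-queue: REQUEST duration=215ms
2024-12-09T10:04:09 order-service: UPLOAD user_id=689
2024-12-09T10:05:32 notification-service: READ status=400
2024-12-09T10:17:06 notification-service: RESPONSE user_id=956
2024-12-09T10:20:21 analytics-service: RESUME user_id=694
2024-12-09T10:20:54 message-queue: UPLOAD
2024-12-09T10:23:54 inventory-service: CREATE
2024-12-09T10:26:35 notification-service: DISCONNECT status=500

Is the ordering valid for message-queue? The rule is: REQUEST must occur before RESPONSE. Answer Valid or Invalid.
Invalid

To validate ordering:

1. Required order: REQUEST → RESPONSE
2. Rule: REQUEST must occur before RESPONSE
3. Check actual order of events for message-queue
4. Result: Invalid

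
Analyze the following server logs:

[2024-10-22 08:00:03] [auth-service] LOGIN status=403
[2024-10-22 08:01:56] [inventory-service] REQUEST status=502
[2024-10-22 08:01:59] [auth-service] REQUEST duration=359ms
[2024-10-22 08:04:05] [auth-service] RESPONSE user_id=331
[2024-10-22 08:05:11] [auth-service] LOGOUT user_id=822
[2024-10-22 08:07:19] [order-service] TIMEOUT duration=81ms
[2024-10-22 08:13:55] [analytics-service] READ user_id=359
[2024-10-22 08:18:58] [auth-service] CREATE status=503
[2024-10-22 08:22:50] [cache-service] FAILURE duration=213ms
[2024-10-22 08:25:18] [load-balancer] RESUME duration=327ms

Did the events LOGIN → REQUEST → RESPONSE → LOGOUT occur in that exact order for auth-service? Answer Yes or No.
Yes

To verify sequence order:

1. Find all events in sequence LOGIN → REQUEST → RESPONSE → LOGOUT for auth-service
2. Extract their timestamps
3. Check if timestamps are in ascending order
4. Result: Yes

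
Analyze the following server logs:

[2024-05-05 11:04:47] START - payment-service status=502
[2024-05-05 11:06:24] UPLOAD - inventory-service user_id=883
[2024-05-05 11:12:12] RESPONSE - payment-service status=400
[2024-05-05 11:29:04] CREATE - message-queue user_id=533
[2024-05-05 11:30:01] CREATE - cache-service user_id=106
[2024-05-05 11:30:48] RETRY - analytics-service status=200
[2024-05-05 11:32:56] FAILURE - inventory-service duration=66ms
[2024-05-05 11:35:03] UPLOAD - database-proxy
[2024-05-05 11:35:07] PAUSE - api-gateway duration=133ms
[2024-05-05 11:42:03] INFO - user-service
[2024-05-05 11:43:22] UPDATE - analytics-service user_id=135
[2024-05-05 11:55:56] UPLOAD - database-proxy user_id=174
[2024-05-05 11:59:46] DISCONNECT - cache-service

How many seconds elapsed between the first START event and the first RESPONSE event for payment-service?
445

To find the time between events:

1. Locate the first START event for payment-service: 2024-05-05 11:04:47
2. Locate the first RESPONSE event for payment-service: 2024-05-05 11:12:12
3. Calculate the difference: 2024-05-05 11:12:12 - 2024-05-05 11:04:47 = 445 seconds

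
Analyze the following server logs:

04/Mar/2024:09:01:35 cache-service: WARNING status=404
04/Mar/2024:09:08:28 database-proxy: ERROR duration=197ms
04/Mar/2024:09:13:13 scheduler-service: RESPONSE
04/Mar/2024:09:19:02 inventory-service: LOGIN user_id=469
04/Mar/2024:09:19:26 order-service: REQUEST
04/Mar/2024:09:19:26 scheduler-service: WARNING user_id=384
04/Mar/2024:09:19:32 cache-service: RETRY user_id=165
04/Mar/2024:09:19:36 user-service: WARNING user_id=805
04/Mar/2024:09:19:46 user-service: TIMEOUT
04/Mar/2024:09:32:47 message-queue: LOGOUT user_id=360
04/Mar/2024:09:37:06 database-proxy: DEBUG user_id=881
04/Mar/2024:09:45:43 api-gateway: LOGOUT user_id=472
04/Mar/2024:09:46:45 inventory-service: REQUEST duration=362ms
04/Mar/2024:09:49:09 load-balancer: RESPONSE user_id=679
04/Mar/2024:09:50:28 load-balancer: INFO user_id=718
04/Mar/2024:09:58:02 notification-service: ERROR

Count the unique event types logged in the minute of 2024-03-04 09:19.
5

To count unique event types:

1. Filter events in the minute starting at 2024-03-04 09:19
2. Extract event types from matching entries
3. Count unique types: 5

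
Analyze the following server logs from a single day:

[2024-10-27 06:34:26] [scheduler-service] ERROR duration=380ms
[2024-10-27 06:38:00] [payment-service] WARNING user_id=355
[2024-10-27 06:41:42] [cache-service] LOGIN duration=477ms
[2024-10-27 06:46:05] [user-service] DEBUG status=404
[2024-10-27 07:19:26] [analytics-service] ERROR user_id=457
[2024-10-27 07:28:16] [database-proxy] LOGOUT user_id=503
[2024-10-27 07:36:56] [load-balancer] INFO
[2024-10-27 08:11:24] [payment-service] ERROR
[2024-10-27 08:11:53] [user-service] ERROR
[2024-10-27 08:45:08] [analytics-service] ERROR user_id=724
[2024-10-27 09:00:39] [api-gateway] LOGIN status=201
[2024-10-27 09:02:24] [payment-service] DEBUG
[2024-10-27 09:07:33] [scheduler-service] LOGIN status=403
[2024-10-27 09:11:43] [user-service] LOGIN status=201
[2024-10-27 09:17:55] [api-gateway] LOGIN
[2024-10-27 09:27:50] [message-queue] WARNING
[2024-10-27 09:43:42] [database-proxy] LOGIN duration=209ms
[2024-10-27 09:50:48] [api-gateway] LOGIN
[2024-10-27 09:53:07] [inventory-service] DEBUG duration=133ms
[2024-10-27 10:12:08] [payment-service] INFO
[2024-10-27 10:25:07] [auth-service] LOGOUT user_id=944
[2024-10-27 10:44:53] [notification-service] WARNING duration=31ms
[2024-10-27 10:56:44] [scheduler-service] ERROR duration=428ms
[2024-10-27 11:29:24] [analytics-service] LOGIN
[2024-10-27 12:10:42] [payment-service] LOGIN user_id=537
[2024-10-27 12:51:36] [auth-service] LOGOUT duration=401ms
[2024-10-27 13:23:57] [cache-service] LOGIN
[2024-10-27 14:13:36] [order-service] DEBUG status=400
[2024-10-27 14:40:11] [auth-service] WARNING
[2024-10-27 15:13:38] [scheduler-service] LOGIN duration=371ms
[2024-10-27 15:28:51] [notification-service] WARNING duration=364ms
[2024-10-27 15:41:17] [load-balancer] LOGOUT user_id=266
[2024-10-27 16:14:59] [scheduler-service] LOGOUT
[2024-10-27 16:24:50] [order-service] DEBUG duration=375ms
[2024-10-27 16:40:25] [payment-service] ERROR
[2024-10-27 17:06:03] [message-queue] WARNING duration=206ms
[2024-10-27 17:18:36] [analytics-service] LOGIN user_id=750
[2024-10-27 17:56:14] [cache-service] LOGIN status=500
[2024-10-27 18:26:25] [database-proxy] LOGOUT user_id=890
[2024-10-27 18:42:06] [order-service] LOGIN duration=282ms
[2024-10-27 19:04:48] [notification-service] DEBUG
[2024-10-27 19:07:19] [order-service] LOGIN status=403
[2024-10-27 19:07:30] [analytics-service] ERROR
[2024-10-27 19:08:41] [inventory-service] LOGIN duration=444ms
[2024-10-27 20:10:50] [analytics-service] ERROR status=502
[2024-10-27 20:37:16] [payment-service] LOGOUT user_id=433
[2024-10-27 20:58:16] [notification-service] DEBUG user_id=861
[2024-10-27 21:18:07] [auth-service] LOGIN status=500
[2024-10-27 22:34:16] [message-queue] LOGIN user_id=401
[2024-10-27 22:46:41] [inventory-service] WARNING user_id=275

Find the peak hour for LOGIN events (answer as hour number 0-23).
9

To find the peak hour:

1. Group all LOGIN events by hour
2. Count events in each hour
3. Find hour with maximum count
4. Peak hour: 9 (with 6 events)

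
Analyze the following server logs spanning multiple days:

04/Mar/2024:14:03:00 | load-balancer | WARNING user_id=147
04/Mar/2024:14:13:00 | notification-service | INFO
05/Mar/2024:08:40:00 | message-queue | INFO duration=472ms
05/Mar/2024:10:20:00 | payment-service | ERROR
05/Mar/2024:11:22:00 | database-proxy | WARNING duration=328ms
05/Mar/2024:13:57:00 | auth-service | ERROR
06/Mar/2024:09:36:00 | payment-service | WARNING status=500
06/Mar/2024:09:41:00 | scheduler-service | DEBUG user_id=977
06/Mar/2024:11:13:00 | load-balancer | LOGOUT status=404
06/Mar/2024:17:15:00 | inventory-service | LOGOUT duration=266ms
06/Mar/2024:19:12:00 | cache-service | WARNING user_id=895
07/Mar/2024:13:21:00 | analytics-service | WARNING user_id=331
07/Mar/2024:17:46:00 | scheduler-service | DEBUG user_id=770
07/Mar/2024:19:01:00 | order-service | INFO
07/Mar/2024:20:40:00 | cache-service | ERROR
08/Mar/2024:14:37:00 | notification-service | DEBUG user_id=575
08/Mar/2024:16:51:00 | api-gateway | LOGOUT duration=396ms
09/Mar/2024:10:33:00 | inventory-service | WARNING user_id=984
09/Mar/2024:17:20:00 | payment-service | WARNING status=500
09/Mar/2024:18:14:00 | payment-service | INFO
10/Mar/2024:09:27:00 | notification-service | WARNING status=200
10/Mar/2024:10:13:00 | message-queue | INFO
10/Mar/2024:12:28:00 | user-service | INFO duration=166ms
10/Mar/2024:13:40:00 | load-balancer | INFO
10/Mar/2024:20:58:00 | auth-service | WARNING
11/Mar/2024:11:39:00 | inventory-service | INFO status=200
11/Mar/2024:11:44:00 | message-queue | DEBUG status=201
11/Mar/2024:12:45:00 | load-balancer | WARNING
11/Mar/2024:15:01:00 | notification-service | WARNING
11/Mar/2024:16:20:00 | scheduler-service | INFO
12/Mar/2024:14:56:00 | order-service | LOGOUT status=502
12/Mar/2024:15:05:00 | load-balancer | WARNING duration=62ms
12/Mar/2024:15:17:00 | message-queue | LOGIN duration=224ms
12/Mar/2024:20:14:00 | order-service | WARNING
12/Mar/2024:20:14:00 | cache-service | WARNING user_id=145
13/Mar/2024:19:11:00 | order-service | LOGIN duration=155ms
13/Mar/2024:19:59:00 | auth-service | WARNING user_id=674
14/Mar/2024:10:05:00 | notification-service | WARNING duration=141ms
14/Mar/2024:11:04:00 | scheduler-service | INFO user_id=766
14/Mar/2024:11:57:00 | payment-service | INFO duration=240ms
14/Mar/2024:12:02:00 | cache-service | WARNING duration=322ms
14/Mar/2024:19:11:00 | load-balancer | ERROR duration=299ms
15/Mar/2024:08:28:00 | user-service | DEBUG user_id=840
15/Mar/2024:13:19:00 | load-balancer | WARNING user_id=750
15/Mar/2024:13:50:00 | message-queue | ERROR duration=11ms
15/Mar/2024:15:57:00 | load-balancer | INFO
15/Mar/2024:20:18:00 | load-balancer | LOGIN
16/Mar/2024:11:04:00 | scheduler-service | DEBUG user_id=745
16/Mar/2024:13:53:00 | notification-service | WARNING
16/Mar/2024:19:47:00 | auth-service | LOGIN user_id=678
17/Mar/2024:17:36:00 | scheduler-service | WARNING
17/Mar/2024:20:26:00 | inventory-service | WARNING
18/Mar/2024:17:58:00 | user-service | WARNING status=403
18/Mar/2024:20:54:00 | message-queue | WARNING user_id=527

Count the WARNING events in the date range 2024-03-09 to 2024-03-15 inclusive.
13

To filter by date range:

1. Date range: 2024-03-09 through 2024-03-15, both dates inclusive
2. Filter for WARNING events whose date falls in this range
3. Count matching events: 13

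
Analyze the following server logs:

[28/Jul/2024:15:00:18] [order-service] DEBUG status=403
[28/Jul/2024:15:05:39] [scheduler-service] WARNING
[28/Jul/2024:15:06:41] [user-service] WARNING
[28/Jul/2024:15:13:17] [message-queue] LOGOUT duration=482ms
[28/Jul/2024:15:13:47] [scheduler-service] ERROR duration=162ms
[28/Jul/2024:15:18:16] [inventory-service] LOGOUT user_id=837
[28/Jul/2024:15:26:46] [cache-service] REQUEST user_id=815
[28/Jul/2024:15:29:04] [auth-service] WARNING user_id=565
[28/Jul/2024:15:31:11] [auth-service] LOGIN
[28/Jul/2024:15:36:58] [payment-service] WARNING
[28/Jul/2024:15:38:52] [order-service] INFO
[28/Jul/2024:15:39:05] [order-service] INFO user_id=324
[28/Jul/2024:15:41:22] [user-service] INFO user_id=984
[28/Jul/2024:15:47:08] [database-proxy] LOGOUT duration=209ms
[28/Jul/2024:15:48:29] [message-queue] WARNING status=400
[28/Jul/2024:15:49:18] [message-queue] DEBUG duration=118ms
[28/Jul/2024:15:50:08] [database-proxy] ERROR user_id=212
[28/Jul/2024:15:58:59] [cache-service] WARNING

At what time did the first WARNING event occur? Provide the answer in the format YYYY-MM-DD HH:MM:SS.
2024-07-28 15:05:39

To find the first event:

1. Filter for all WARNING events
2. Sort by timestamp
3. Select the first one
4. Timestamp: 2024-07-28 15:05:39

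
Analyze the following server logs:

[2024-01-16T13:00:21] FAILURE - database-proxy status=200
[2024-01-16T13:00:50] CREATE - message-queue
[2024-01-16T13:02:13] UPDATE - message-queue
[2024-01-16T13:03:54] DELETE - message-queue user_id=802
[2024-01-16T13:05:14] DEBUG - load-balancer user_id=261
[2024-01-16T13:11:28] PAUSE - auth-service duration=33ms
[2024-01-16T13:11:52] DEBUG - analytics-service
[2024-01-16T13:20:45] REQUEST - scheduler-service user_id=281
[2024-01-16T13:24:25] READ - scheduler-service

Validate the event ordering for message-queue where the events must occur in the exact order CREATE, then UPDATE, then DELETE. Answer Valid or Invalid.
Valid

To validate ordering:

1. Required order: CREATE → UPDATE → DELETE
2. Rule: the events must occur in the exact order CREATE, then UPDATE, then DELETE
3. Check actual order of events for message-queue
4. Result: Valid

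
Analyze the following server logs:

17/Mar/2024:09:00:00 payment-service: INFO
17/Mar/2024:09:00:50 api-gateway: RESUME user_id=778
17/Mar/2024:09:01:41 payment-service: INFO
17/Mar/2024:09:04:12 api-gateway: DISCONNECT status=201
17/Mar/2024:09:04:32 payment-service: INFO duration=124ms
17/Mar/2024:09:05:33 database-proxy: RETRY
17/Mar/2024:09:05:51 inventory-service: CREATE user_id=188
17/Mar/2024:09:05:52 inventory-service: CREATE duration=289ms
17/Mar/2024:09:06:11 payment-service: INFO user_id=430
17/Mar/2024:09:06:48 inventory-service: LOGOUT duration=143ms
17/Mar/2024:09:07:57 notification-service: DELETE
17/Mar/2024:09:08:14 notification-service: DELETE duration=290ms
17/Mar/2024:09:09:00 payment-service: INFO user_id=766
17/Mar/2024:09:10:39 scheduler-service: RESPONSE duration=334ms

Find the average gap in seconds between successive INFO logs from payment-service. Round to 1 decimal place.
135.0

To calculate average interval:

1. Find all INFO events for payment-service in order
2. Calculate time gaps between consecutive events
3. Compute mean of gaps: 540 / 4 = 135.0 seconds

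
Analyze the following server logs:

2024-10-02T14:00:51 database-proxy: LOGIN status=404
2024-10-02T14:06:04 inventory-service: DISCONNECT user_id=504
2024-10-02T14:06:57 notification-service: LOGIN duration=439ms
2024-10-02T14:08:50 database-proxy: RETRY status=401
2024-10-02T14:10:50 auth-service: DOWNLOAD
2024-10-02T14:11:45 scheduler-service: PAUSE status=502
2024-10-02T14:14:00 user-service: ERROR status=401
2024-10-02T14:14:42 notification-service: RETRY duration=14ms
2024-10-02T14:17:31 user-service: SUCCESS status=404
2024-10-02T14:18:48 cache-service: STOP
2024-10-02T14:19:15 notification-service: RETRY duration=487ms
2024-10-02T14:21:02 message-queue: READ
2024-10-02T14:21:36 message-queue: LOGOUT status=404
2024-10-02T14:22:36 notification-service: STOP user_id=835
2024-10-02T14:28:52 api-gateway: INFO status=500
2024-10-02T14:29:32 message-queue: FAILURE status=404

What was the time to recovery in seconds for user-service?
211

To calculate recovery time:

1. Find ERROR event for user-service: 2024-10-02T14:14:00
2. Find next SUCCESS event for user-service: 2024-10-02T14:17:31
3. Recovery time: 2024-10-02T14:17:31 - 2024-10-02T14:14:00 = 211 seconds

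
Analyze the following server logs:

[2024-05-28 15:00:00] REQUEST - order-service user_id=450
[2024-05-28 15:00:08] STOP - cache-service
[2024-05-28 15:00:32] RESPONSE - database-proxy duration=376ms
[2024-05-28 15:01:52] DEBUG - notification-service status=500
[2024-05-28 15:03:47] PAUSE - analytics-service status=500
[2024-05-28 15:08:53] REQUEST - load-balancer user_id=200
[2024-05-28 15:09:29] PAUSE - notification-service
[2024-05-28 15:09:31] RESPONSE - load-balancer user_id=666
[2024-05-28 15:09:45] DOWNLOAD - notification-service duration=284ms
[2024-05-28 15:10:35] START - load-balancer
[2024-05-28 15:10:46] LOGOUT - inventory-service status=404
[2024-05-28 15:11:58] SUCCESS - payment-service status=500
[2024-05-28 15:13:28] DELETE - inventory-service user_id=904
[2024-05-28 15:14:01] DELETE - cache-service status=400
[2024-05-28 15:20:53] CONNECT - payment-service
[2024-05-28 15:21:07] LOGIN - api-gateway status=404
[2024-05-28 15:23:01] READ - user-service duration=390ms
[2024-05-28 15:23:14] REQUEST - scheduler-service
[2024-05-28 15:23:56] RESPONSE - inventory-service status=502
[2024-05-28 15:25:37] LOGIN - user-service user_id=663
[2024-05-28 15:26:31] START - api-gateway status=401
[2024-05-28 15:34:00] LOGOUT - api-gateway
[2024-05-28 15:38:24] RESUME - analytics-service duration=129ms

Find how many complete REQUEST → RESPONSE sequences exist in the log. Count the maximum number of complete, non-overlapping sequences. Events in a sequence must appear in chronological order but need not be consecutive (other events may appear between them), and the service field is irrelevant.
3

To count sequences:

1. Look for pattern: REQUEST → RESPONSE
2. Greedily scan the log in chronological order, matching each sequence element in turn (ignoring service)
3. Each time the full pattern completes, increment the count and restart matching from the next event
4. Complete non-overlapping sequences found: 3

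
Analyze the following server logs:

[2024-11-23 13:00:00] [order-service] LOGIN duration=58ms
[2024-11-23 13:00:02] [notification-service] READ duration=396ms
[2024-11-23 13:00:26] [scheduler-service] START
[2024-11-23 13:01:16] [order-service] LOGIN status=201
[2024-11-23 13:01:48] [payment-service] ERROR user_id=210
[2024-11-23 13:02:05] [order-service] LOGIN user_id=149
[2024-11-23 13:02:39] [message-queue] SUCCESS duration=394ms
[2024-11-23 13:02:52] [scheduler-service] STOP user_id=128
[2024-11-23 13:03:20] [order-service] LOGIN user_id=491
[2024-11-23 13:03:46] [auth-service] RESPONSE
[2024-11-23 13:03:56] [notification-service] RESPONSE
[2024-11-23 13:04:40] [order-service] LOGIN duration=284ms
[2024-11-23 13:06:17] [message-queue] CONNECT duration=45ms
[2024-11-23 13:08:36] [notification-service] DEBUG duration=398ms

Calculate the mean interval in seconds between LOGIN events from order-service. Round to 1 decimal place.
70.0

To calculate average interval:

1. Find all LOGIN events for order-service in order
2. Calculate time gaps between consecutive events
3. Compute mean of gaps: 280 / 4 = 70.0 seconds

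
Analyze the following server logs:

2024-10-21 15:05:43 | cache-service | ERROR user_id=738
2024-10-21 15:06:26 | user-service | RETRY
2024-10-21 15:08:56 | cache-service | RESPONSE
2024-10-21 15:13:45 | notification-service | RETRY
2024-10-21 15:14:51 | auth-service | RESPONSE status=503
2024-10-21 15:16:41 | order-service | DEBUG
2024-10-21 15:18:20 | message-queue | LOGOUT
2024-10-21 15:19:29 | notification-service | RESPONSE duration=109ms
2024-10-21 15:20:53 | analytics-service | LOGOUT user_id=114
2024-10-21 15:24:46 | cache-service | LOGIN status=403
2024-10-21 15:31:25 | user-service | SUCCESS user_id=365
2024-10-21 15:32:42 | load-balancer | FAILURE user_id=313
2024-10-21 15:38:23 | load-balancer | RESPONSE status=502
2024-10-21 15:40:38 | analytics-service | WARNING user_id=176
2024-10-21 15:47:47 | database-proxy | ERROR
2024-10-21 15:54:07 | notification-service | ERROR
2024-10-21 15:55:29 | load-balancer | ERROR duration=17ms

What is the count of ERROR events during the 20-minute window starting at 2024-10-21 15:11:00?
0

To count events in the time window:

1. Window boundaries: 2024-10-21 15:11:00 to 2024-10-21 15:31:00
2. Filter for ERROR events within this window
3. Count matching events: 0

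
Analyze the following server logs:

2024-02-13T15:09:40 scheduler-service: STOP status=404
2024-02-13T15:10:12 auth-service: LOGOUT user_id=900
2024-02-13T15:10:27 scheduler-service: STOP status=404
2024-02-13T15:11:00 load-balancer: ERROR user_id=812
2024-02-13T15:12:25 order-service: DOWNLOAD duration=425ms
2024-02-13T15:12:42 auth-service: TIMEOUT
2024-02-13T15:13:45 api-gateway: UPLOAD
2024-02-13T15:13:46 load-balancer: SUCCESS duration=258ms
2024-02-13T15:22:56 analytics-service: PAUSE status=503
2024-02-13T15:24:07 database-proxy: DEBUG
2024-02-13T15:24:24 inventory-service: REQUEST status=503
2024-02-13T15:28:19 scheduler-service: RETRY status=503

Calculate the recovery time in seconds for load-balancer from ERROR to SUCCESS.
166

To calculate recovery time:

1. Find ERROR event for load-balancer: 2024-02-13T15:11:00
2. Find next SUCCESS event for load-balancer: 2024-02-13T15:13:46
3. Recovery time: 2024-02-13T15:13:46 - 2024-02-13T15:11:00 = 166 seconds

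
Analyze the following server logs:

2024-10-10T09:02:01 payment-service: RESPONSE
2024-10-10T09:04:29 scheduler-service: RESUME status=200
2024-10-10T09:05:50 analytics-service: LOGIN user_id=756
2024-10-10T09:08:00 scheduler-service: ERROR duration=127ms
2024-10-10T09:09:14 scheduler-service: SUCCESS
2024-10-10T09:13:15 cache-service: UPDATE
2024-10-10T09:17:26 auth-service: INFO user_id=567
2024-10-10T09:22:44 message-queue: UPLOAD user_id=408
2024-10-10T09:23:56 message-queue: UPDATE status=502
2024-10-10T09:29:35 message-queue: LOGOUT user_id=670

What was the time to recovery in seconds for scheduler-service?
74

To calculate recovery time:

1. Find ERROR event for scheduler-service: 2024-10-10T09:08:00
2. Find next SUCCESS event for scheduler-service: 2024-10-10T09:09:14
3. Recovery time: 2024-10-10T09:09:14 - 2024-10-10T09:08:00 = 74 seconds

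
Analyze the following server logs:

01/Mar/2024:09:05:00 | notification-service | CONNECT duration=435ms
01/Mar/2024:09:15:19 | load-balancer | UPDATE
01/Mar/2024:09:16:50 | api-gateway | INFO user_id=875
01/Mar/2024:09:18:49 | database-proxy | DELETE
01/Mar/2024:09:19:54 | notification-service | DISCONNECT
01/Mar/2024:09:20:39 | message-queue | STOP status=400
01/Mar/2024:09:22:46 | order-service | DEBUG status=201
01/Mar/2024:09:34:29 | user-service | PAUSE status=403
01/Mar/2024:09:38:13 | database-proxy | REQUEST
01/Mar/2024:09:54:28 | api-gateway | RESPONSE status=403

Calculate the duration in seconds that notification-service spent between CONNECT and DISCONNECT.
894

To calculate state duration:

1. Find CONNECT event for notification-service: 01/Mar/2024:09:05:00
2. Find DISCONNECT event for notification-service: 01/Mar/2024:09:19:54
3. Calculate duration: 01/Mar/2024:09:19:54 - 01/Mar/2024:09:05:00 = 894 seconds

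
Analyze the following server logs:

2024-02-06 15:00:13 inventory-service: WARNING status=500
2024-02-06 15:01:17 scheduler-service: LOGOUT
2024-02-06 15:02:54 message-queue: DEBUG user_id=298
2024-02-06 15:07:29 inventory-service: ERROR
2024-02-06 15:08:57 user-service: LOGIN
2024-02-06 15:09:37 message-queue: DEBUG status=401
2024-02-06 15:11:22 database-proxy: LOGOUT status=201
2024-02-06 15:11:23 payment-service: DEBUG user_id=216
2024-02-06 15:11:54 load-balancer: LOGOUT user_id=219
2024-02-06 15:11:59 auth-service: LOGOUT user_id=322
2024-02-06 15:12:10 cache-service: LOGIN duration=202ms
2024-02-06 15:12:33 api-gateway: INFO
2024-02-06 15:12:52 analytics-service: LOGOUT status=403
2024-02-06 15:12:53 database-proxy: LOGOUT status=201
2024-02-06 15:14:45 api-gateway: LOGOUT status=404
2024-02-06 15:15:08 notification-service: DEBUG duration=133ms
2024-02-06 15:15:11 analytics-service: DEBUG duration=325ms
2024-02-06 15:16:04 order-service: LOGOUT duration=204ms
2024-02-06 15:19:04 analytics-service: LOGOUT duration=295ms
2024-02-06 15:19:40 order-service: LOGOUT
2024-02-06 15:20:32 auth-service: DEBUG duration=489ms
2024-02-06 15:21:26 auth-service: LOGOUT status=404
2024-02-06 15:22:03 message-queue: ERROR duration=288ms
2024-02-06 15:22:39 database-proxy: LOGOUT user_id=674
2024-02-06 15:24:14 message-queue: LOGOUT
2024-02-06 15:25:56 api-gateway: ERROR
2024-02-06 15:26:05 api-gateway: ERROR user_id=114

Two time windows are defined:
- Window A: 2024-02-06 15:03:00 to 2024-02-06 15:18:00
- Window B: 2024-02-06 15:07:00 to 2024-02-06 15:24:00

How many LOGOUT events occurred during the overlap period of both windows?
7

To find overlap events:

1. Window A: 2024-02-06 15:03:00 to 2024-02-06 15:18:00
2. Window B: 2024-02-06 15:07:00 to 2024-02-06 15:24:00
3. Overlap period: 2024-02-06 15:07:00 to 2024-02-06 15:18:00
4. Count LOGOUT events in overlap: 7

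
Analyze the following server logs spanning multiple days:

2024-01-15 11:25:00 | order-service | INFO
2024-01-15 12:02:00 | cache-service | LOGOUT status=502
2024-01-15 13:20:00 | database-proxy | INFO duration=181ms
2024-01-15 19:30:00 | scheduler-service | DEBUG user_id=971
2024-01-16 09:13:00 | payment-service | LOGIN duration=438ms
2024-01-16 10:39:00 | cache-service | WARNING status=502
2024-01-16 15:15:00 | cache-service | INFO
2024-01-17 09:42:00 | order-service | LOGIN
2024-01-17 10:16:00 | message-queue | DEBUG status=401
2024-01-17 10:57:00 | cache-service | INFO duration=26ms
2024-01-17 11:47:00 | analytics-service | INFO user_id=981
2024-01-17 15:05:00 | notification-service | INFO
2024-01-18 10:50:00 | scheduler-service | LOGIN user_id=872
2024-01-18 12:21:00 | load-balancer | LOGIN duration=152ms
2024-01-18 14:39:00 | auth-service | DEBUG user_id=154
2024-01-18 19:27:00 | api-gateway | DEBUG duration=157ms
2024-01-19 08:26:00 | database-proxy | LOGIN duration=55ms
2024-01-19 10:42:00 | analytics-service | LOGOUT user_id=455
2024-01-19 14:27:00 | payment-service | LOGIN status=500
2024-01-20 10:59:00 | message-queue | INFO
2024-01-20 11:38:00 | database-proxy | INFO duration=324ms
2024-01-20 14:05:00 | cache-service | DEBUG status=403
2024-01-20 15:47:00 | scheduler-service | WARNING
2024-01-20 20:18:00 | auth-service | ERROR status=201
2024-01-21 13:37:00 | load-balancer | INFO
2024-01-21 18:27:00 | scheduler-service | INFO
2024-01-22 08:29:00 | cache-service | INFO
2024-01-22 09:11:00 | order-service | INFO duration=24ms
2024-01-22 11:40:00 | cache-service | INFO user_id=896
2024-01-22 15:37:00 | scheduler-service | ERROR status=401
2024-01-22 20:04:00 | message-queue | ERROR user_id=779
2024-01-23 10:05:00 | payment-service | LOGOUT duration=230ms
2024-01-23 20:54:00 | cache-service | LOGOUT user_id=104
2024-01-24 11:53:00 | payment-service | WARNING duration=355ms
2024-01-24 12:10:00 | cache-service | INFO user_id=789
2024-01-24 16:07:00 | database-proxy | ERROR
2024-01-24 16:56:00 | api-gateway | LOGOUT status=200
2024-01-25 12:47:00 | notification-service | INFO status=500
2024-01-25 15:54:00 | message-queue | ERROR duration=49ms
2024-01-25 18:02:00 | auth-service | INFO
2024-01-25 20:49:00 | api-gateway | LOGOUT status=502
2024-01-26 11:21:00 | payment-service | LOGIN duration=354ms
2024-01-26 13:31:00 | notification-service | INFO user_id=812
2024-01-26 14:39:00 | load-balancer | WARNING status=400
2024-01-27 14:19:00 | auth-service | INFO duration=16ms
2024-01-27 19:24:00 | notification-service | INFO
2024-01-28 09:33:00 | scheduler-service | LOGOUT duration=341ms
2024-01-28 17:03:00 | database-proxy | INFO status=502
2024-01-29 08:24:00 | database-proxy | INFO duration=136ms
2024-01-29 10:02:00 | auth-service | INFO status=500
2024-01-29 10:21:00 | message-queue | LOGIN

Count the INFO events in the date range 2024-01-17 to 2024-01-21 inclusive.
7

To filter by date range:

1. Date range: 2024-01-17 through 2024-01-21, both dates inclusive
2. Filter for INFO events whose date falls in this range
3. Count matching events: 7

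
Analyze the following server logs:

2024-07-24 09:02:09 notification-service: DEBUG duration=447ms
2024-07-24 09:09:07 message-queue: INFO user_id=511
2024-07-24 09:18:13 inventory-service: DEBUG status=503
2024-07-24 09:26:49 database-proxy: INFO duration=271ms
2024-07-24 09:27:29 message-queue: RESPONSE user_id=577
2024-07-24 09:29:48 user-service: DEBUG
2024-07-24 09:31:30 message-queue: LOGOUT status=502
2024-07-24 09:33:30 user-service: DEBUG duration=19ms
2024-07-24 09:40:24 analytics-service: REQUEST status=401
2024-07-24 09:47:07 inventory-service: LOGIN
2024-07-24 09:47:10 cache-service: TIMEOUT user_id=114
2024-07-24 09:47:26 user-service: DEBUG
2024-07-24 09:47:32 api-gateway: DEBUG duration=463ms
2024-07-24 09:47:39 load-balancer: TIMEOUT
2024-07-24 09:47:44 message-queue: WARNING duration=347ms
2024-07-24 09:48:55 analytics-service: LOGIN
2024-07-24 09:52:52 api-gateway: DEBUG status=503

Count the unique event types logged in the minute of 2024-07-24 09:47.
4

To count unique event types:

1. Filter events in the minute starting at 2024-07-24 09:47
2. Extract event types from matching entries
3. Count unique types: 4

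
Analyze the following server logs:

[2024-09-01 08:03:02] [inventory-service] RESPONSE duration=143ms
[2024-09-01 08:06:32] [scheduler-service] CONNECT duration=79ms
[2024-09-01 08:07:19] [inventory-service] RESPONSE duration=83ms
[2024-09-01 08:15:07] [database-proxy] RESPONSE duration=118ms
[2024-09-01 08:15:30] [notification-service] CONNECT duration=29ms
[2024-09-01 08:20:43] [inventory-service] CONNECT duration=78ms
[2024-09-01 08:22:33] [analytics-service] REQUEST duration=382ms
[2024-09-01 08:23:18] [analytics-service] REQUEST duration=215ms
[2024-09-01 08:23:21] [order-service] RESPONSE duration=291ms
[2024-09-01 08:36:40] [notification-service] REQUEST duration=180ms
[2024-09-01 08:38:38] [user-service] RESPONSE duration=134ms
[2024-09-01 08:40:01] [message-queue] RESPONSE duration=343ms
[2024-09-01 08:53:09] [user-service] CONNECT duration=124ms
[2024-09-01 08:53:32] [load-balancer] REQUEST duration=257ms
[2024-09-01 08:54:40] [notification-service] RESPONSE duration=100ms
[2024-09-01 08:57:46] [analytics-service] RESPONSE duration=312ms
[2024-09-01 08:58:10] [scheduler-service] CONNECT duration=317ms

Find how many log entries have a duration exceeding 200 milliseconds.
7

To count timeouts:

1. Threshold: 200ms
2. Extract duration from each log entry
3. Count entries where duration > 200
4. Timeout count: 7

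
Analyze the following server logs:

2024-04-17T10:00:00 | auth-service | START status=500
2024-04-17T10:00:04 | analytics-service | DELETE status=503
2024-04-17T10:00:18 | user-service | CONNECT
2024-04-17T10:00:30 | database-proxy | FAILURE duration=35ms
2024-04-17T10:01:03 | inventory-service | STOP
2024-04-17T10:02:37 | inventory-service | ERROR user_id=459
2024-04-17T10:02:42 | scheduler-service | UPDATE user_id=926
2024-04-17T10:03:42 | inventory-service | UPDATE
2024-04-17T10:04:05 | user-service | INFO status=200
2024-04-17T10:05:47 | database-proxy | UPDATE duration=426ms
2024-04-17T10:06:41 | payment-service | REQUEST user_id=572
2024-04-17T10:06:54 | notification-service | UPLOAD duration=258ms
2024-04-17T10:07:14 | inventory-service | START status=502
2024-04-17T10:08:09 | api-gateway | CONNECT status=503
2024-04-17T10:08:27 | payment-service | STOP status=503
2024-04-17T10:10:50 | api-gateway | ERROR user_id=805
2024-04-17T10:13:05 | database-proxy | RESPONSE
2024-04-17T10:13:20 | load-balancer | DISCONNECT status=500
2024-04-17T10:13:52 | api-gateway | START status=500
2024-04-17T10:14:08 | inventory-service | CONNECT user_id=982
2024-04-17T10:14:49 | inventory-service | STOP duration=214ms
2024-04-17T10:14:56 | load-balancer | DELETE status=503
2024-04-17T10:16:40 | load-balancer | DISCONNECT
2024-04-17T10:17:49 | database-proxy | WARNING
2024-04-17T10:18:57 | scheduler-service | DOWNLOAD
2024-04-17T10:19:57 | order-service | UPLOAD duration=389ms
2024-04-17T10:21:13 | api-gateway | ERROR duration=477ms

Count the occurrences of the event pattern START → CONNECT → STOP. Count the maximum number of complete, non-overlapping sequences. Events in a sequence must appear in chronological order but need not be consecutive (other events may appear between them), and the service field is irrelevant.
3

To count sequences:

1. Look for pattern: START → CONNECT → STOP
2. Greedily scan the log in chronological order, matching each sequence element in turn (ignoring service)
3. Each time the full pattern completes, increment the count and restart matching from the next event
4. Complete non-overlapping sequences found: 3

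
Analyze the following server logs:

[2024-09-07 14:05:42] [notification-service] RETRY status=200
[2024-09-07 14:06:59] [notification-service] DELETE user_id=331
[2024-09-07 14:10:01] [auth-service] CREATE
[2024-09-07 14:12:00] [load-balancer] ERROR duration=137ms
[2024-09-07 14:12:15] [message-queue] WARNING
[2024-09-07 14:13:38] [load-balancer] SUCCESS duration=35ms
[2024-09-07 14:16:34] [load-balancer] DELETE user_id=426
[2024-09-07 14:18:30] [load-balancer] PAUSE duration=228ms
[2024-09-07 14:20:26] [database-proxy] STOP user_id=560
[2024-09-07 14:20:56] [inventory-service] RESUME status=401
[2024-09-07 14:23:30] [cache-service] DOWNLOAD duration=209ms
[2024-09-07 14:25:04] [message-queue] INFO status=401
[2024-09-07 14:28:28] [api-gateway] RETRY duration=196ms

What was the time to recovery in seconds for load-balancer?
98

To calculate recovery time:

1. Find ERROR event for load-balancer: 2024-09-07 14:12:00
2. Find next SUCCESS event for load-balancer: 2024-09-07 14:13:38
3. Recovery time: 2024-09-07 14:13:38 - 2024-09-07 14:12:00 = 98 seconds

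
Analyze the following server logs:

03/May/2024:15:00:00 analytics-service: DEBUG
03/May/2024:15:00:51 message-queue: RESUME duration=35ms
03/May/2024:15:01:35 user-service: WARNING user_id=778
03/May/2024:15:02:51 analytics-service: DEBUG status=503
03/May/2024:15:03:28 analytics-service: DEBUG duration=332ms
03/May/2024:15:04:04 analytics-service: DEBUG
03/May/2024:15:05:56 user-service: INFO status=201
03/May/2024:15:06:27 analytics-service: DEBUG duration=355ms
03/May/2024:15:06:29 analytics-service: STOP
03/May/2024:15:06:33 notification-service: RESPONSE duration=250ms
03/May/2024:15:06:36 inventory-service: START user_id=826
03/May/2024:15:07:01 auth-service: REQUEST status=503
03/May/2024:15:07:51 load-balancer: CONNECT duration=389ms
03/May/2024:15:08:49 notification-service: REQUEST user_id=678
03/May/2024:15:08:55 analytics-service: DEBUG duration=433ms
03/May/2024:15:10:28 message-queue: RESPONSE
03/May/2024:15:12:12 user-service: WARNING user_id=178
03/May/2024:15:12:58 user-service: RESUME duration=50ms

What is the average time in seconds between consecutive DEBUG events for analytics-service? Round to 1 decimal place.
107.0

To calculate average interval:

1. Find all DEBUG events for analytics-service in order
2. Calculate time gaps between consecutive events
3. Compute mean of gaps: 535 / 5 = 107.0 seconds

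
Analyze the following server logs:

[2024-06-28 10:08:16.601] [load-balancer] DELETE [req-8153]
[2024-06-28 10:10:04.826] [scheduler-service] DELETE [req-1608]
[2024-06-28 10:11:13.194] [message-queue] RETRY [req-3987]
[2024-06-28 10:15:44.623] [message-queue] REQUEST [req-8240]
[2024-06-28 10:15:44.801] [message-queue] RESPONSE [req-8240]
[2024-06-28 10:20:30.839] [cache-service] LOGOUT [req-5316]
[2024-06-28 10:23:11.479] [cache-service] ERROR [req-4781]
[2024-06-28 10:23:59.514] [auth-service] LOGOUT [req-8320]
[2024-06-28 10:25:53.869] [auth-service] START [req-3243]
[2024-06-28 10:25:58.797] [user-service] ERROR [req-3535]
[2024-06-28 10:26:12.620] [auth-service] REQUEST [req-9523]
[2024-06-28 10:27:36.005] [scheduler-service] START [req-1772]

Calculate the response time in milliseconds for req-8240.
178

To calculate latency:

1. Find REQUEST with id req-8240: 2024-06-28 10:15:44.623
2. Find RESPONSE with id req-8240: 2024-06-28 10:15:44.801
3. Latency: 2024-06-28 10:15:44.801 - 2024-06-28 10:15:44.623 = 178ms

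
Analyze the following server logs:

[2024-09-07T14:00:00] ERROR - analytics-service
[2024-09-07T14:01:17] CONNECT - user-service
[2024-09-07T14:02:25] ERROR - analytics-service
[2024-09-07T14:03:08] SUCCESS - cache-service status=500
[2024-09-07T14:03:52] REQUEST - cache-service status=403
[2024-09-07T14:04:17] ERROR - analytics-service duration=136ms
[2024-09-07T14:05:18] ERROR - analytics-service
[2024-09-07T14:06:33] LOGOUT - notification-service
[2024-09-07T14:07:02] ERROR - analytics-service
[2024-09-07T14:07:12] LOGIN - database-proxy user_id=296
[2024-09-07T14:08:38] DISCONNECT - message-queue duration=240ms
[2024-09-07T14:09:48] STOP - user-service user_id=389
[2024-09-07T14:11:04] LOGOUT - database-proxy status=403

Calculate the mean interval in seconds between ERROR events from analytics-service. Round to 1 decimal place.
105.5

To calculate average interval:

1. Find all ERROR events for analytics-service in order
2. Calculate time gaps between consecutive events
3. Compute mean of gaps: 422 / 4 = 105.5 seconds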